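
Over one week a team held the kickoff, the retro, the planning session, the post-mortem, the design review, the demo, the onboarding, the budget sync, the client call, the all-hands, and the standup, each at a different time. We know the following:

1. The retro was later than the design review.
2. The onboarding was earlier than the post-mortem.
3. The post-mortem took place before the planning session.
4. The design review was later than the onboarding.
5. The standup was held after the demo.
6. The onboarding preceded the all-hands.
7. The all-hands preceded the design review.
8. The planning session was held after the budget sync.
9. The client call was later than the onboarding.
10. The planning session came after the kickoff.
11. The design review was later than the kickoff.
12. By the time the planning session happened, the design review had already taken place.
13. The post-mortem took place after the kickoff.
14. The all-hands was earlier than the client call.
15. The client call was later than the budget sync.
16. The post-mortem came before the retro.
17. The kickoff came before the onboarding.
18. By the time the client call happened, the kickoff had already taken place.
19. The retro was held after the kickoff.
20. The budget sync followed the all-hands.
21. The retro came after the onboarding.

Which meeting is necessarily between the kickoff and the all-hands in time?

the onboarding

Tracing the constraints gives the kickoff → the onboarding → the all-hands, so the onboarding sits after the kickoff and before the all-hands.
No other meeting is forced both after the kickoff and before the all-hands.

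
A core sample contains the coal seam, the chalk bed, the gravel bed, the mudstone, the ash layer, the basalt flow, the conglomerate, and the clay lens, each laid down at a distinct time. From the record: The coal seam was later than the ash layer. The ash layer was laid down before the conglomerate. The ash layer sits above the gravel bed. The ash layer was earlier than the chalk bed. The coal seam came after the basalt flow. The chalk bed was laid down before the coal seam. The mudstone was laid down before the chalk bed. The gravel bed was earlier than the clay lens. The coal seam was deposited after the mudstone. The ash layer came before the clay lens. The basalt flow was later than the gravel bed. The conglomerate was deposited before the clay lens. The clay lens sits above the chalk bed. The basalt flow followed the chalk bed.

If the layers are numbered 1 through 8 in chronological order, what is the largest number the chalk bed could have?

5

The chalk bed must come before the basalt flow, the clay lens, and the coal seam — 3 layers forced after it.
Everything else can be placed before the chalk bed in some valid order, so the chalk bed can sit as late as position 8 − 3 = 5.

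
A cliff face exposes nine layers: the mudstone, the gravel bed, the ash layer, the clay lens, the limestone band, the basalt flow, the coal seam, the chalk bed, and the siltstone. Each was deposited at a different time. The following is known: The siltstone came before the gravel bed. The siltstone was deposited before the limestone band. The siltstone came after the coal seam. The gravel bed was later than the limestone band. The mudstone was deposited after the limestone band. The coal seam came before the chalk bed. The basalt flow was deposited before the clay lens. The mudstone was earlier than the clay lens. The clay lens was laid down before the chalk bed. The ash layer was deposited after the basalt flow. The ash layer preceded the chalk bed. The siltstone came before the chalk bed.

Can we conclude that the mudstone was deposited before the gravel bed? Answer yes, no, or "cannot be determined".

cannot be determined

No chain of stated constraints runs from the mudstone to the gravel bed, and none runs from the gravel bed to the mudstone either.
So the relative order of the mudstone and the gravel bed is not fixed by the given facts.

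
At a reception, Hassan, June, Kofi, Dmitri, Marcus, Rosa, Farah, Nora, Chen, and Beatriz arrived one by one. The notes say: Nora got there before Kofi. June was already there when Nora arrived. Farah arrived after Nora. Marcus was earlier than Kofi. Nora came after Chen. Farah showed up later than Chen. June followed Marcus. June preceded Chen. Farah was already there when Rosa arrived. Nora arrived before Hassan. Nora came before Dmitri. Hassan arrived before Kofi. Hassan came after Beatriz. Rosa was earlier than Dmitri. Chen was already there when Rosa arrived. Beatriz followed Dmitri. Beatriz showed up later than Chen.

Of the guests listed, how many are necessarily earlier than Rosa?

5

Directly stated before Rosa: Chen and Farah.
June reaches Rosa via June → Chen → Rosa.
Marcus reaches Rosa via Marcus → June → Chen → Rosa.
Nora reaches Rosa via Nora → Farah → Rosa.
No chain forces Kofi (or any of the others) ahead of Rosa.
That's Chen, Farah, June, Marcus, and Nora — 5 in all.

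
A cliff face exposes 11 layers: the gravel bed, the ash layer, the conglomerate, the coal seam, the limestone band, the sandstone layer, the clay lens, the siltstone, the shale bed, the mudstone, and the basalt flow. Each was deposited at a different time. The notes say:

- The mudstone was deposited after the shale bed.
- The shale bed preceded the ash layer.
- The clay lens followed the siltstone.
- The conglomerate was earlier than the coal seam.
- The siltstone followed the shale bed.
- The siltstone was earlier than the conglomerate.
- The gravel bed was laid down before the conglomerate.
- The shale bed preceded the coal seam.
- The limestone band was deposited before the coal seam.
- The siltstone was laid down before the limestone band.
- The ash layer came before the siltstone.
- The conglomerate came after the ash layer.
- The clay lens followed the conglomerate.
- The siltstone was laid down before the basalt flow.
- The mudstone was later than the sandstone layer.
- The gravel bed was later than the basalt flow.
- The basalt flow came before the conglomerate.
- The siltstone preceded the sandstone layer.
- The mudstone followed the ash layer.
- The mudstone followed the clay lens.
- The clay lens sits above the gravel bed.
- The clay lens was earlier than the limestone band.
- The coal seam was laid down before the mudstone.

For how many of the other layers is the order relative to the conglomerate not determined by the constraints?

1

Forced before the conglomerate: the ash layer, the basalt flow, the gravel bed, the shale bed, and the siltstone; forced after the conglomerate: the clay lens, the coal seam, the limestone band, and the mudstone.
That leaves the sandstone layer with no forced order relative to the conglomerate — 1.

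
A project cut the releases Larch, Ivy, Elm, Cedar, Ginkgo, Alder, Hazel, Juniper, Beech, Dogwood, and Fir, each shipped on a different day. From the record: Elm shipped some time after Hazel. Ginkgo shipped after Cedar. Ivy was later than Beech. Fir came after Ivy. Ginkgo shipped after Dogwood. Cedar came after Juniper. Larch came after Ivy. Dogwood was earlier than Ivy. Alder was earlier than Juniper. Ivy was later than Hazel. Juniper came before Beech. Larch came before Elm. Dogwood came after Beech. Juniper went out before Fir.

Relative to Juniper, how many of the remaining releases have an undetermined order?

Forced before Juniper: Alder; forced after Juniper: Beech, Cedar, Dogwood, Elm, Fir, Ginkgo, Ivy, and Larch.
That leaves Hazel with no forced order relative to Juniper — 1.

1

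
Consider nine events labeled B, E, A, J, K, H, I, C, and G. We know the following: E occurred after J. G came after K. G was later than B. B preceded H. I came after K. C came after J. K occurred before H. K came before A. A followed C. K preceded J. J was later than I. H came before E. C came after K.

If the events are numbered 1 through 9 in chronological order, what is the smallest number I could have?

K must come before I — 1 forced predecessor.
Nothing else is forced ahead of I, so its earliest slot is position 1 + 1 = 2.

2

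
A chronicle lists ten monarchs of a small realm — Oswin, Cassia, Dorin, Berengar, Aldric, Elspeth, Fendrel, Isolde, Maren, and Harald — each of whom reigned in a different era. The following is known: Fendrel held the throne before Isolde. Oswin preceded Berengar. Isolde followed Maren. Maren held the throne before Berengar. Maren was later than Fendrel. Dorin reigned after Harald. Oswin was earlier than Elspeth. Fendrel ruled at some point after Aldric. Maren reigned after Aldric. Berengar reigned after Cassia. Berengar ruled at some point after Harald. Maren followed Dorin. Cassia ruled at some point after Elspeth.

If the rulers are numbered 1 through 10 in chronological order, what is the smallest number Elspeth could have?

Oswin must come before Elspeth — 1 forced predecessor.
Nothing else is forced ahead of Elspeth, so their earliest slot is position 1 + 1 = 2.

2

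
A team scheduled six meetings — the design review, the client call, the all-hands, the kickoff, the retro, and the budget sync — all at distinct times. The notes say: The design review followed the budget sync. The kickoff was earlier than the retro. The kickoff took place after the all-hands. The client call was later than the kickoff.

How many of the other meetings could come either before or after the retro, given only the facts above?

Forced before the retro: the all-hands and the kickoff.
That leaves the budget sync, the client call, and the design review with no forced order relative to the retro — 3.

3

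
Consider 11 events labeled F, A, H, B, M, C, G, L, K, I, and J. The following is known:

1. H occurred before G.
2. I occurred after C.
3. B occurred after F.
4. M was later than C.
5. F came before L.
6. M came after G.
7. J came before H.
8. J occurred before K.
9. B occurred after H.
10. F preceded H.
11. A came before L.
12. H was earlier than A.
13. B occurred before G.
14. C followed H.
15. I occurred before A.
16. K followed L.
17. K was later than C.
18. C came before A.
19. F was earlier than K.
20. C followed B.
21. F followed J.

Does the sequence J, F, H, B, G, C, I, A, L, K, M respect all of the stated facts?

Check each stated constraint against the proposed order — e.g. F is ahead of K; J is ahead of K. Every pair is in the required order; nothing is violated.

yes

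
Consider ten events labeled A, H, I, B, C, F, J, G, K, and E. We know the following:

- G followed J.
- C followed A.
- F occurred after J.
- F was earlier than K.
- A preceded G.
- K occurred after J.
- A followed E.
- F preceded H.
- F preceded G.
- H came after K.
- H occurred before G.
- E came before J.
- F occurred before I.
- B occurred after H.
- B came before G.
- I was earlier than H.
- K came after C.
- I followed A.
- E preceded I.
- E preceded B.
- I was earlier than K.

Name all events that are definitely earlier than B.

Directly stated before B: E and H.
A reaches B via A → I → H → B.
C reaches B via C → K → H → B.
F reaches B via F → H → B.
Likewise I, J, and K each reach B by chaining the stated constraints.
No chain forces G ahead of B.

A, C, E, F, H, I, J, K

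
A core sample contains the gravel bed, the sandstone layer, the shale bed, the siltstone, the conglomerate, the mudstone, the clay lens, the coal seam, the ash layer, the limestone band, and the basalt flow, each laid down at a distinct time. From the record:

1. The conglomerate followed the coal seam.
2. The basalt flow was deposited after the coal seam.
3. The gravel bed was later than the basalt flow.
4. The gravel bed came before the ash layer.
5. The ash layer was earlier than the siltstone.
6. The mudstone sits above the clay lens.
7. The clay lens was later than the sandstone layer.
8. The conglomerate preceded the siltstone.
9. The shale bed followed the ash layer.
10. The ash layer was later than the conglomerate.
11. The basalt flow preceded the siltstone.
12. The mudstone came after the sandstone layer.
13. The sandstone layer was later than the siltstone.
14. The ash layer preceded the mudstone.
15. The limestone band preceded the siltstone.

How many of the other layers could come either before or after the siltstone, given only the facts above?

1

Forced before the siltstone: the ash layer, the basalt flow, the coal seam, the conglomerate, the gravel bed, and the limestone band; forced after the siltstone: the clay lens, the mudstone, and the sandstone layer.
That leaves the shale bed with no forced order relative to the siltstone — 1.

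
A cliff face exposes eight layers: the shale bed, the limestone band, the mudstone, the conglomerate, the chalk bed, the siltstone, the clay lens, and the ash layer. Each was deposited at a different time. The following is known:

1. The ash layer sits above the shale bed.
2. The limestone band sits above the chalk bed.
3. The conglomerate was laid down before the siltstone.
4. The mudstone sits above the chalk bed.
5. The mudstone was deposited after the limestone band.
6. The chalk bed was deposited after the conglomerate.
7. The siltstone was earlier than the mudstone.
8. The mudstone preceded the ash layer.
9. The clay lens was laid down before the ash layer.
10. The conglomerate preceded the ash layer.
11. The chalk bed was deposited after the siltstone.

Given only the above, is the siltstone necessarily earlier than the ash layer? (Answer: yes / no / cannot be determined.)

yes

Chain the constraints: the siltstone → the mudstone → the ash layer. Each link is directly stated, so the siltstone comes before the ash layer.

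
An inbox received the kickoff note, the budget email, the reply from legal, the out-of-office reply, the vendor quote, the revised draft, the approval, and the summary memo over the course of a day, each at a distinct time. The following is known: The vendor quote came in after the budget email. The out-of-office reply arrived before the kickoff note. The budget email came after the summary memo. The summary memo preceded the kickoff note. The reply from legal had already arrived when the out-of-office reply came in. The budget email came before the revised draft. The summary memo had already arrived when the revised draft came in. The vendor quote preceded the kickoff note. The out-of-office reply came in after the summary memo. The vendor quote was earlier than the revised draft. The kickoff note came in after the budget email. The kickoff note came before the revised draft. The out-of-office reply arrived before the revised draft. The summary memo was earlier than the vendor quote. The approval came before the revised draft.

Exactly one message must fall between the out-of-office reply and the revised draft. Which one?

the kickoff note

Tracing the constraints gives the out-of-office reply → the kickoff note → the revised draft, so the kickoff note sits after the out-of-office reply and before the revised draft.
No other message is forced both after the out-of-office reply and before the revised draft.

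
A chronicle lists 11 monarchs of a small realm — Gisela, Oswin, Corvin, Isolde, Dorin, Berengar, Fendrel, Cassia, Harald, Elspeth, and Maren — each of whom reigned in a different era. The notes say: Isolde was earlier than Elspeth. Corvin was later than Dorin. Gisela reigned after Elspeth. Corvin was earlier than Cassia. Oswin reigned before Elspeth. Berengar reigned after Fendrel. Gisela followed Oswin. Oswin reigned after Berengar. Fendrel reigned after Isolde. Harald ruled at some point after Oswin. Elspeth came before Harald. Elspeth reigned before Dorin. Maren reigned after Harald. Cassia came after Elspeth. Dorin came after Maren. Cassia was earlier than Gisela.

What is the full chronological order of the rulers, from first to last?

Isolde, Fendrel, Berengar, Oswin, Elspeth, Harald, Maren, Dorin, Corvin, Cassia, Gisela

The constraints fix every adjacent pair, so only one ordering works:
Isolde → Fendrel → Berengar → Oswin → Elspeth → Harald → Maren → Dorin → Corvin → Cassia → Gisela.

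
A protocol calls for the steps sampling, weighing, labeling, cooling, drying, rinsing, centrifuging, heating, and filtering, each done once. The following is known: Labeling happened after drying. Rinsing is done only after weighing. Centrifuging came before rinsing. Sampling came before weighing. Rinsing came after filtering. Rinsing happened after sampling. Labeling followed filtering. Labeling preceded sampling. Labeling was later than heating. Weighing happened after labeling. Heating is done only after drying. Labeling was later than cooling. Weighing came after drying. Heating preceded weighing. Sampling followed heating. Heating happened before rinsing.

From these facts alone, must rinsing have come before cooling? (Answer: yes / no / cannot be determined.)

no

Tracing the constraints gives cooling → labeling → sampling → rinsing, so cooling must come before rinsing.
That means rinsing cannot be before cooling.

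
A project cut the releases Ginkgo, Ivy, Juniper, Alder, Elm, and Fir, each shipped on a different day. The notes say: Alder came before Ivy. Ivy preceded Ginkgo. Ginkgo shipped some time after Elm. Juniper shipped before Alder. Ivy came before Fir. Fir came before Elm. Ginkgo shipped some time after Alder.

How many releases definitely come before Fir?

3

Directly stated before Fir: Ivy.
Alder reaches Fir via Alder → Ivy → Fir.
Juniper reaches Fir via Juniper → Alder → Ivy → Fir.
That's Alder, Ivy, and Juniper — 3 in all.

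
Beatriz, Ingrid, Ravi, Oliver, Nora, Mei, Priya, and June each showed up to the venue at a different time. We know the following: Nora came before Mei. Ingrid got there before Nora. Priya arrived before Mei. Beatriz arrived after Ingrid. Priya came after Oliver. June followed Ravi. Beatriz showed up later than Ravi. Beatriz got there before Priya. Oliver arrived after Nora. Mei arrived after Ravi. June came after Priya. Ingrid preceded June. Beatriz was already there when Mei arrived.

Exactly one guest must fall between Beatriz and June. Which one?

Priya

Tracing the constraints gives Beatriz → Priya → June, so Priya sits after Beatriz and before June.
No other guest is forced both after Beatriz and before June.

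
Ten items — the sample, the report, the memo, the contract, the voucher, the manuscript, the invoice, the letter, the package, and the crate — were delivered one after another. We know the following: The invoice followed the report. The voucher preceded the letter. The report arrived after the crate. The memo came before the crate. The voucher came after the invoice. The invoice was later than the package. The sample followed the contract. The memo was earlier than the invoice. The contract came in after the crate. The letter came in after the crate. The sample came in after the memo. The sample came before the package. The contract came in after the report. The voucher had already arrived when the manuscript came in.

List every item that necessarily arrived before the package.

the contract, the crate, the memo, the report, the sample

Directly stated before the package: the sample.
The contract reaches the package via the contract → the sample → the package.
The crate reaches the package via the crate → the contract → the sample → the package.
The memo reaches the package via the memo → the sample → the package.
Likewise the report reaches the package by chaining the stated constraints.
No chain forces the voucher (or any of the others) ahead of the package.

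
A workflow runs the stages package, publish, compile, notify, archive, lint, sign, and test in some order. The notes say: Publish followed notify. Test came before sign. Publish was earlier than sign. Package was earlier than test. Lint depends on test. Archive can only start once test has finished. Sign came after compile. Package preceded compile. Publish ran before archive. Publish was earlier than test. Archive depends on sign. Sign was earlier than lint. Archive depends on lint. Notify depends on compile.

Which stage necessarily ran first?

package

Package has a chain of constraints placing it before every other stage, so package must be first.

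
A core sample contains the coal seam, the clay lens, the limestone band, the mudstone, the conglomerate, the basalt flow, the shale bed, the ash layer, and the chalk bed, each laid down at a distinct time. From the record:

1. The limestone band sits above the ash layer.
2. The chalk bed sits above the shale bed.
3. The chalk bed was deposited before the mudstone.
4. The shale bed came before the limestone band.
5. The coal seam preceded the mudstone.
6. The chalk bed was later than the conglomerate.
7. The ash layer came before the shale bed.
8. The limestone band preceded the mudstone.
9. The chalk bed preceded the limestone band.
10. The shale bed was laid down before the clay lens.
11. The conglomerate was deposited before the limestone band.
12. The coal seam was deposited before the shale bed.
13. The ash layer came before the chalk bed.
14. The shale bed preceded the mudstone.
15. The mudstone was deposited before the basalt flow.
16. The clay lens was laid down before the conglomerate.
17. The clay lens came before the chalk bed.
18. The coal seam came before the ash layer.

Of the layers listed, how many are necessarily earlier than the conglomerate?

4

Directly stated before the conglomerate: the clay lens.
The ash layer reaches the conglomerate via the ash layer → the shale bed → the clay lens → the conglomerate.
The coal seam reaches the conglomerate via the coal seam → the shale bed → the clay lens → the conglomerate.
The shale bed reaches the conglomerate via the shale bed → the clay lens → the conglomerate.
That's the ash layer, the clay lens, the coal seam, and the shale bed — 4 in all.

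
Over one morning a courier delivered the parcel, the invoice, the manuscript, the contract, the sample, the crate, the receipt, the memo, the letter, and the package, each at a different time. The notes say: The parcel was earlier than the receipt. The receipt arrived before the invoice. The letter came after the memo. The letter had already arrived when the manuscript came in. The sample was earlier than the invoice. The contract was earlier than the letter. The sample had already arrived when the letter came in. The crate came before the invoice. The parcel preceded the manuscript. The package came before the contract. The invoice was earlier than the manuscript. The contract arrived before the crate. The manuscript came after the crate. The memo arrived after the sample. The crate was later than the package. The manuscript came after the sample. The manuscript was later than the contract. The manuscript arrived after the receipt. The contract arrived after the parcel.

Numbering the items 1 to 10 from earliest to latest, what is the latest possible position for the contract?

6

The contract must come before the crate, the invoice, the letter, and the manuscript — 4 items forced after it.
Everything else can be placed before the contract in some valid order, so the contract can sit as late as position 10 − 4 = 6.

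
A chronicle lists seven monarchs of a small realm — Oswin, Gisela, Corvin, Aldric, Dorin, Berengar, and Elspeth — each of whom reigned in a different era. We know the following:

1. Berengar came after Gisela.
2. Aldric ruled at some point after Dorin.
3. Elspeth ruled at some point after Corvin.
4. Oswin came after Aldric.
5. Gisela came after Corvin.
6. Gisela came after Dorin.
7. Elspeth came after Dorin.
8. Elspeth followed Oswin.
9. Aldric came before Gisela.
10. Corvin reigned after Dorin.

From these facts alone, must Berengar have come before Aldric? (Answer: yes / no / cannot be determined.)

Tracing the constraints gives Aldric → Gisela → Berengar, so Aldric must come before Berengar.
That means Berengar cannot be before Aldric.

no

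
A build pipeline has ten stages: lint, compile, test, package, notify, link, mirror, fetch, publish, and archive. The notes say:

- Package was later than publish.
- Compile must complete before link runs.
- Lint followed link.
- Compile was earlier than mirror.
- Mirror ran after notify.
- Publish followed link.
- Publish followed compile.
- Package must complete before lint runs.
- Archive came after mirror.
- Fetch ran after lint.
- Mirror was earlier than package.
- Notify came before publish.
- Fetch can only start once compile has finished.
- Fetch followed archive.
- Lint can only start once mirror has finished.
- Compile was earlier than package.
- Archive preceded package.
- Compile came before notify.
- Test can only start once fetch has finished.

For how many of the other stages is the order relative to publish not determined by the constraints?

Forced before publish: compile, link, and notify; forced after publish: fetch, lint, package, and test.
That leaves archive and mirror with no forced order relative to publish — 2.

2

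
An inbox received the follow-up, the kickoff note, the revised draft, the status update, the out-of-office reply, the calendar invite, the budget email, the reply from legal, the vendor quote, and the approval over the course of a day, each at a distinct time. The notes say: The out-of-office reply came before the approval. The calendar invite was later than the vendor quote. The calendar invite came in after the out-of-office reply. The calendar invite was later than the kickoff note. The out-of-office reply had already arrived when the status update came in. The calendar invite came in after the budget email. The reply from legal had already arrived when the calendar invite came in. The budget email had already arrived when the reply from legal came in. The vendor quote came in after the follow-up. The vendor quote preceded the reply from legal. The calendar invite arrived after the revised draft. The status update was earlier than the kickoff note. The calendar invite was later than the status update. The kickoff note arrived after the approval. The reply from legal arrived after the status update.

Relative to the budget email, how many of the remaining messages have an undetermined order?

Forced after the budget email: the calendar invite and the reply from legal.
That leaves the approval, the follow-up, the kickoff note, the out-of-office reply, the revised draft, the status update, and the vendor quote with no forced order relative to the budget email — 7.

7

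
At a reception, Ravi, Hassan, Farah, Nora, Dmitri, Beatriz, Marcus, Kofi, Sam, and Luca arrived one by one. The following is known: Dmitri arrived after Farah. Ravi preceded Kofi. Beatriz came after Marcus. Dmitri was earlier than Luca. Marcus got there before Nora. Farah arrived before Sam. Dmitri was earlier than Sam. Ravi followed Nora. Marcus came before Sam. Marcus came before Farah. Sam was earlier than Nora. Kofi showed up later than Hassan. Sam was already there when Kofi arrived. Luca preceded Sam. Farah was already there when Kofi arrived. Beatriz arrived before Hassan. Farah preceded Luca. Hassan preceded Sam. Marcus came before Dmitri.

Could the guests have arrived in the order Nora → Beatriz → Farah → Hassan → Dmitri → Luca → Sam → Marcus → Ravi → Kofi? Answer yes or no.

no

The constraints require Sam before Nora, but in the proposed sequence Nora appears ahead of Sam. That one violation is enough.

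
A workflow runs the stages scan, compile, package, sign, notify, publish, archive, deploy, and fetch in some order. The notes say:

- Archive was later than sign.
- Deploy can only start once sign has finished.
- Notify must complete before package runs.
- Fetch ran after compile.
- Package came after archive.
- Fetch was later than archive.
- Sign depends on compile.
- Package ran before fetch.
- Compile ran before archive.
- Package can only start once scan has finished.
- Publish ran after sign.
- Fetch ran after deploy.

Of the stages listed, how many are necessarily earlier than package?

5

Directly stated before package: archive, notify, and scan.
Compile reaches package via compile → archive → package.
Sign reaches package via sign → archive → package.
No chain forces deploy (or any of the others) ahead of package.
That's archive, compile, notify, scan, and sign — 5 in all.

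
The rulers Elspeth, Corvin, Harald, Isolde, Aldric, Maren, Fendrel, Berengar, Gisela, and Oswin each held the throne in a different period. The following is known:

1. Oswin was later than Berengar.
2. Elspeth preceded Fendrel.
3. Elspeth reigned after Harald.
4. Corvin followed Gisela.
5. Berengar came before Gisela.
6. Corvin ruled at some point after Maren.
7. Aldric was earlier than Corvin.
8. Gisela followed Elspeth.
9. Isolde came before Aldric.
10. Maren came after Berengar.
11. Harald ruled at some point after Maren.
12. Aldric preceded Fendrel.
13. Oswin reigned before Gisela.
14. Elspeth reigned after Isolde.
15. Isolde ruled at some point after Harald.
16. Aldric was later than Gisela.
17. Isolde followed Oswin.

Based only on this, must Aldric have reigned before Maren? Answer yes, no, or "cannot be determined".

no

Tracing the constraints gives Maren → Harald → Isolde → Aldric, so Maren must come before Aldric.
That means Aldric cannot be before Maren.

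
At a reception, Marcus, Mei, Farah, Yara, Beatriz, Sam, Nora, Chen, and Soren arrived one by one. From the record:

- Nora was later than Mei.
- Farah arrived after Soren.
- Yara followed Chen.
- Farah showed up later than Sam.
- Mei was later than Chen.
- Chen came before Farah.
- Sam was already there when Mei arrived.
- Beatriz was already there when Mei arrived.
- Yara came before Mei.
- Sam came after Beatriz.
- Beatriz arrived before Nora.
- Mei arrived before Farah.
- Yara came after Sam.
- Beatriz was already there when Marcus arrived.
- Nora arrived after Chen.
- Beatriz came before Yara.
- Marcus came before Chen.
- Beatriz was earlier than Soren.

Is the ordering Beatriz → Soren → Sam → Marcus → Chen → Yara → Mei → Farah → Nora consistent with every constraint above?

Check each stated constraint against the proposed order — e.g. Soren is ahead of Farah; Beatriz is ahead of Nora. Every pair is in the required order; nothing is violated.

yes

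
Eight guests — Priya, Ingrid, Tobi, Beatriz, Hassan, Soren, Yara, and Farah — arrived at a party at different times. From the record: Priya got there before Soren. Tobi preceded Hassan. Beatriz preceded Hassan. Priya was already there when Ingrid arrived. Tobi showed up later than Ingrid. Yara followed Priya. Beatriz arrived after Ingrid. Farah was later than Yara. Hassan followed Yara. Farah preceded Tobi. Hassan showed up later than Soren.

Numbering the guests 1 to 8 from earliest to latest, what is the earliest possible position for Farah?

Priya and Yara must both come before Farah — 2 forced predecessors.
Nothing else is forced ahead of Farah, so their earliest slot is position 2 + 1 = 3.

3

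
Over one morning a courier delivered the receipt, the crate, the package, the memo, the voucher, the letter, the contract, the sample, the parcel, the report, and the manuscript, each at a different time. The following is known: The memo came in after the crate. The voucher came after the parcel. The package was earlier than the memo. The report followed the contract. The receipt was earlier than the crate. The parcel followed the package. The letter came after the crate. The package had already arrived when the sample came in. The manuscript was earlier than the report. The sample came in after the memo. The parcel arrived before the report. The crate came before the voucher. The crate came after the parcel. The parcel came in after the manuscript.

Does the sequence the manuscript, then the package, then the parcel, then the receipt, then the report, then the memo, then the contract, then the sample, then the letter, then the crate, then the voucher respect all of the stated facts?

The constraints require the crate before the letter, but in the proposed sequence the letter appears ahead of the crate. That one violation is enough.

no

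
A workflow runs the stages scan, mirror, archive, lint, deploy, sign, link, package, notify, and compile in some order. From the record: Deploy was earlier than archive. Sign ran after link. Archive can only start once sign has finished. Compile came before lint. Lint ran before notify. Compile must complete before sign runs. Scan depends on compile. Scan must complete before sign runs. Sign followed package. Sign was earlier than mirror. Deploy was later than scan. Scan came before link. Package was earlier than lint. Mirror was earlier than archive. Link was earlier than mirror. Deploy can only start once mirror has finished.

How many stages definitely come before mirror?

Directly stated before mirror: link and sign.
Compile reaches mirror via compile → sign → mirror.
Package reaches mirror via package → sign → mirror.
Scan reaches mirror via scan → link → mirror.
No chain forces lint (or any of the others) ahead of mirror.
That's compile, link, package, scan, and sign — 5 in all.

5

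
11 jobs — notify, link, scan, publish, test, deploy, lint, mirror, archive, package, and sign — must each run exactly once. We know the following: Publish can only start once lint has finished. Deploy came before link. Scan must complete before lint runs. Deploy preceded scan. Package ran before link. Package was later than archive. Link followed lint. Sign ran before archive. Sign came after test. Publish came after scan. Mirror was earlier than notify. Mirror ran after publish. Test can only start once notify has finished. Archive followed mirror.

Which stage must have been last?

link

Every other stage has a chain of constraints placing it before link, so link is last.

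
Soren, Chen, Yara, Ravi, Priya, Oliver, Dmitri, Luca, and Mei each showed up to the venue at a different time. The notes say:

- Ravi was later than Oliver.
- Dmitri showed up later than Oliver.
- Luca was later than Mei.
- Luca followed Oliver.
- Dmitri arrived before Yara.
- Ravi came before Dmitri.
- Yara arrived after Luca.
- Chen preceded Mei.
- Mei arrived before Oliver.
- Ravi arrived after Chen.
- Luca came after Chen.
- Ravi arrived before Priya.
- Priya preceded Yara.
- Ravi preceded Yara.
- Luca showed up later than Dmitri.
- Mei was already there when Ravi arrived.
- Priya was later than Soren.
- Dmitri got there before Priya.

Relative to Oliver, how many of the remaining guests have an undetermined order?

Forced before Oliver: Chen and Mei; forced after Oliver: Dmitri, Luca, Priya, Ravi, and Yara.
That leaves Soren with no forced order relative to Oliver — 1.

1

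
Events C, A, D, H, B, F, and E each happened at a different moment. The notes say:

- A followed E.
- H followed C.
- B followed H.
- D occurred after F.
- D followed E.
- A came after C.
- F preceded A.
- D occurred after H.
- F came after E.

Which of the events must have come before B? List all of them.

Directly stated before B: H.
C reaches B via C → H → B.
No chain forces D (or any of the others) ahead of B.

C, H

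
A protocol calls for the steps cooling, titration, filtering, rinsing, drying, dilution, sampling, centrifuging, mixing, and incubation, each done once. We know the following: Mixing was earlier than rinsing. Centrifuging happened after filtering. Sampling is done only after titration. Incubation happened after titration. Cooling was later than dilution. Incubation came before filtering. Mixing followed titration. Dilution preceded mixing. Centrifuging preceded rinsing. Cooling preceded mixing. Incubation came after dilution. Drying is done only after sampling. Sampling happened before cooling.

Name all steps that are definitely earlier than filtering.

Directly stated before filtering: incubation.
Dilution reaches filtering via dilution → incubation → filtering.
Titration reaches filtering via titration → incubation → filtering.
No chain forces cooling (or any of the others) ahead of filtering.

dilution, incubation, titration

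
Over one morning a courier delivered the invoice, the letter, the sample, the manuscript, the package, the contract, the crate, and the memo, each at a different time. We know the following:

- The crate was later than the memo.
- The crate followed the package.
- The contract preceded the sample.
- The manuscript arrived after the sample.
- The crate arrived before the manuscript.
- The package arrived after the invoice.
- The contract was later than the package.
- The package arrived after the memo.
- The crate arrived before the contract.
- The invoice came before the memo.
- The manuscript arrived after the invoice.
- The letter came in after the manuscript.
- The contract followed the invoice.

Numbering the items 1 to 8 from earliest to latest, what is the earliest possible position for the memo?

The invoice must come before the memo — 1 forced predecessor.
Nothing else is forced ahead of the memo, so its earliest slot is position 1 + 1 = 2.

2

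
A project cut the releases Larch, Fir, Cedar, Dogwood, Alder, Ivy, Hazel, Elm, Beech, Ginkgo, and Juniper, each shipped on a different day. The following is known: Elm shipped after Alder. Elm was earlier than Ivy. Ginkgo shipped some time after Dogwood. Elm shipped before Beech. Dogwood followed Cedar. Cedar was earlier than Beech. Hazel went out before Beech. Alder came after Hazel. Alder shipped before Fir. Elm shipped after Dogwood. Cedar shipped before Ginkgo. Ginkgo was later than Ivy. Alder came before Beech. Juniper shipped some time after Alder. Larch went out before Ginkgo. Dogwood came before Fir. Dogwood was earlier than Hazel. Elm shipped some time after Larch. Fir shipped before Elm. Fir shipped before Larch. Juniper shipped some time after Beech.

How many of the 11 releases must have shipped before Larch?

Directly stated before Larch: Fir.
Alder reaches Larch via Alder → Fir → Larch.
Cedar reaches Larch via Cedar → Dogwood → Fir → Larch.
Dogwood reaches Larch via Dogwood → Fir → Larch.
Likewise Hazel reaches Larch by chaining the stated constraints.
No chain forces Juniper (or any of the others) ahead of Larch.
That's Alder, Cedar, Dogwood, Fir, and Hazel — 5 in all.

5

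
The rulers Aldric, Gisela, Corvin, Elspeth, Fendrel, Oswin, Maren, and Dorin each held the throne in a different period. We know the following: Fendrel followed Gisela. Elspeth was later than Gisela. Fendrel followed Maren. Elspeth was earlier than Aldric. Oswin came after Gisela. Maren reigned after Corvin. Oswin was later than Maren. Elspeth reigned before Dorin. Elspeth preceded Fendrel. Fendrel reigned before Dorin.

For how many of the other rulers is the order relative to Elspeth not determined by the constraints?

Forced before Elspeth: Gisela; forced after Elspeth: Aldric, Dorin, and Fendrel.
That leaves Corvin, Maren, and Oswin with no forced order relative to Elspeth — 3.

3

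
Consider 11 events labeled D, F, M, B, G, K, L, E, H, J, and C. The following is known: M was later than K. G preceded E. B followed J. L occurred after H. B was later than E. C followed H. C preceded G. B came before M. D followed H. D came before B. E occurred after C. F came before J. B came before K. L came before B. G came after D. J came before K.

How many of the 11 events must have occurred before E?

Directly stated before E: C and G.
D reaches E via D → G → E.
H reaches E via H → C → E.
No chain forces F (or any of the others) ahead of E.
That's C, D, G, and H — 4 in all.

4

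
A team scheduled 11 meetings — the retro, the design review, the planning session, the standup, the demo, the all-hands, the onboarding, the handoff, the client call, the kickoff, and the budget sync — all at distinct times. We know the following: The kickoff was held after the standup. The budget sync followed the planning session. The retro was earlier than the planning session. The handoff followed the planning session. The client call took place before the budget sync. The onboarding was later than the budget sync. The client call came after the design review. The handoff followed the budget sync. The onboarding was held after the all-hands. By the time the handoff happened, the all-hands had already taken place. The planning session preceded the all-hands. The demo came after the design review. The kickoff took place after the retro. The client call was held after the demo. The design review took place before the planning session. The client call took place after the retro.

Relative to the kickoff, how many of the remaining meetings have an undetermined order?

8

Forced before the kickoff: the retro and the standup.
That leaves the all-hands, the budget sync, the client call, the demo, the design review, the handoff, the onboarding, and the planning session with no forced order relative to the kickoff — 8.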